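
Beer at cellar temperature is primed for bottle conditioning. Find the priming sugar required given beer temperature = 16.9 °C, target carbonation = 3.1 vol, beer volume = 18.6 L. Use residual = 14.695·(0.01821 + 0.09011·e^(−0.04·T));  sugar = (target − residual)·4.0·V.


residual = 14.695·(0.01821 + 0.09011·e^(−0.04·16.9)) = 0.9411
sugar = (3.1 − 0.9411)·4.0·18.6

160.6199 g


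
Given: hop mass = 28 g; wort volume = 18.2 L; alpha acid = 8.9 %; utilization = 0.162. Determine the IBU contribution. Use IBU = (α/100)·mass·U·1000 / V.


IBU = (8.9/100)·28·0.162·1000 / 18.2

22.1815 IBU


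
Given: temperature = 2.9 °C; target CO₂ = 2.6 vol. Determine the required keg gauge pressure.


psi = vols/(0.01821 + 0.09011·e^(−0.04·T)) − 14.695
psi = 2.6/(0.01821 + 0.09011·e^(−0.04·2.9)) − 14.695

11.7142 psi


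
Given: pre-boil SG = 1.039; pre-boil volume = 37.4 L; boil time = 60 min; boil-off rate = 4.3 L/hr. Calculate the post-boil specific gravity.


V_post = V_pre − rate·(t/60);  SG_post = 1 + (SG_pre−1)·V_pre/V_post
V_post = 37.4 − 4.3·(60/60) = 33.1000
SG_post = 1 + (1.039 − 1)·37.4/33.1000

1.0441


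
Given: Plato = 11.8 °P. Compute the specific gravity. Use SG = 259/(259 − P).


SG = 259/(259 − 11.8)

1.0477


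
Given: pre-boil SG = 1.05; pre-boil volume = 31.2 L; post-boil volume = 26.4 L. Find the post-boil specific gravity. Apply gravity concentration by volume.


SG_post = 1 + (SG_pre − 1)·V_pre/V_post
pts_pre = (1.05 − 1)·1000 = 50.0000
pts_post = 50.0000·31.2/26.4 = 59.0909
SG_post = 1 + 59.0909/1000

1.0591


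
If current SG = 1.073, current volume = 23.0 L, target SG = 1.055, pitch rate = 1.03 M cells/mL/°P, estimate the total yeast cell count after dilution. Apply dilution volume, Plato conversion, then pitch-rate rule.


V_w = V·((SG_c−1)/(SG_t−1)−1);  °P = 259 − 259/SG_t;  cells = rate·(V+V_w)·°P
V_w = 23.0·((1.073−1)/(1.055−1)−1) = 7.5273
V_final = 23.0 + 7.5273 = 30.5273
°P = 259 − 259/1.055 = 13.5024
cells = 1.03·30.5273·13.5024

424.5562 billion cells


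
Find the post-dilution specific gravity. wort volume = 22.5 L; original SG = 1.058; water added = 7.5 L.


SG_new = 1 + (SG_old − 1)·V_old/(V_old + V_water)
pts = (1.058 − 1)·1000·22.5/(22.5 + 7.5) = 43.5000
SG_new = 1 + 43.5000/1000

1.0435


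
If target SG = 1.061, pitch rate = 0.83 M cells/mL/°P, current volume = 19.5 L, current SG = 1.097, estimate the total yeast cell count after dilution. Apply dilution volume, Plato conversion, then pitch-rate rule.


V_w = V·((SG_c−1)/(SG_t−1)−1);  °P = 259 − 259/SG_t;  cells = rate·(V+V_w)·°P
V_w = 19.5·((1.097−1)/(1.061−1)−1) = 11.5082
V_final = 19.5 + 11.5082 = 31.0082
°P = 259 − 259/1.061 = 14.8907
cells = 0.83·31.0082·14.8907

383.2382 billion cells


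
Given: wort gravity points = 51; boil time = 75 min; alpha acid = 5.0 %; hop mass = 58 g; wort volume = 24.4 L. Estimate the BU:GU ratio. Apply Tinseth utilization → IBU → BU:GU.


U = 1.65·0.000125^(GP/1000)·(1−e^(−0.04t))/4.15;  IBU = (α/100)·m·U·1000/V;  BU:GU = IBU/GP
U = 1.65·0.000125^(51/1000)·(1−e^(−0.04·75))/4.15 = 0.2389
IBU = (5.0/100)·58·0.2389·1000/24.4 = 28.3927
BU:GU = 28.3927/51

0.5567


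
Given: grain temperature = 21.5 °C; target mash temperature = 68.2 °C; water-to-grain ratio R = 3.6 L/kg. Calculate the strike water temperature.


T_strike = (0.41/R)·(T_mash − T_grain) + T_mash
T_strike = (0.41/3.6)·(68.2 − 21.5) + 68.2

73.5186 °C


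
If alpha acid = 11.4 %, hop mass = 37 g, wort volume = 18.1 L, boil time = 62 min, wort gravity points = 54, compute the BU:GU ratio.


U = 1.65·0.000125^(GP/1000)·(1−e^(−0.04t))/4.15;  IBU = (α/100)·m·U·1000/V;  BU:GU = IBU/GP
U = 1.65·0.000125^(54/1000)·(1−e^(−0.04·62))/4.15 = 0.2242
IBU = (11.4/100)·37·0.2242·1000/18.1 = 52.2534
BU:GU = 52.2534/54

0.9677


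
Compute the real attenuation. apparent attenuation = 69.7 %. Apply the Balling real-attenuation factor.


RA = AA · 0.8192
RA = 69.7 · 0.8192

57.0982 %


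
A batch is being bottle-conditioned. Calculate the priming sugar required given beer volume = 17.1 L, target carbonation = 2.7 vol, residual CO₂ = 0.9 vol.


sugar = (target − residual)·4.0·V
sugar = (2.7 − 0.9)·4.0·17.1

123.1200 g


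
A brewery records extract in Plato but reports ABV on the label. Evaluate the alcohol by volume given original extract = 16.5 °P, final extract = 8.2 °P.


SG = 259/(259 − P);  ABV = (OG − FG)·131.25
OG = 259/(259 − 16.5) = 1.0680
FG = 259/(259 − 8.2) = 1.0327
ABV = (1.0680 − 1.0327)·131.25

4.6391 % ABV


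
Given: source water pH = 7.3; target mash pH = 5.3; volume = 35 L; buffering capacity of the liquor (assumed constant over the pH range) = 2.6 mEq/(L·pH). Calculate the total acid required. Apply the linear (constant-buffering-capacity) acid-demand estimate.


acid = buffering capacity · (pH_source − pH_target) · V
acid = 2.6 · (7.3 − 5.3) · 35

182.0000 mEq


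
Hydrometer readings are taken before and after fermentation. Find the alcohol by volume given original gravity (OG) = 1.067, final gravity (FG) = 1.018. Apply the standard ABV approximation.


ABV = (OG − FG) · 131.25
ABV = (1.067 − 1.018) · 131.25

6.4312 % ABV


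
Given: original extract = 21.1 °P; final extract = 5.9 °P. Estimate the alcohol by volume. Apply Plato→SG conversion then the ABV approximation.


SG = 259/(259 − P);  ABV = (OG − FG)·131.25
OG = 259/(259 − 21.1) = 1.0887
FG = 259/(259 − 5.9) = 1.0233
ABV = (1.0887 − 1.0233)·131.25

8.5814 % ABV


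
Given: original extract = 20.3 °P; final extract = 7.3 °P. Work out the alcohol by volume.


SG = 259/(259 − P);  ABV = (OG − FG)·131.25
OG = 259/(259 − 20.3) = 1.0850
FG = 259/(259 − 7.3) = 1.0290
ABV = (1.0850 − 1.0290)·131.25

7.3554 % ABV


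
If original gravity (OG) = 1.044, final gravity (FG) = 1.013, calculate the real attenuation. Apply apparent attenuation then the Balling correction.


AA = (OG−FG)/(OG−1)·100;  RA = AA·0.8192
AA = (1.044 − 1.013)/(1.044 − 1)·100 = 70.4545
RA = 70.4545·0.8192

57.7164 %


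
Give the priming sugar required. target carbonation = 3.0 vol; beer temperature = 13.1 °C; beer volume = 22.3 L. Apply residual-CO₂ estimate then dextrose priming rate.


residual = 14.695·(0.01821 + 0.09011·e^(−0.04·T));  sugar = (target − residual)·4.0·V
residual = 14.695·(0.01821 + 0.09011·e^(−0.04·13.1)) = 1.0517
sugar = (3.0 − 1.0517)·4.0·22.3

173.7886 g


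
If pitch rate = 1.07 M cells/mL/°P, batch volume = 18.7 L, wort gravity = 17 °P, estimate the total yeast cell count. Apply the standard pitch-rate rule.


cells (billions) = rate · V_L · °P
cells = 1.07 · 18.7 · 17

340.1530 billion cells


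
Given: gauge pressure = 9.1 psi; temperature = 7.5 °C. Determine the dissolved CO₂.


vols = (P + 14.695)·(0.01821 + 0.09011·e^(−0.04·T))
vols = (9.1 + 14.695)·(0.01821 + 0.09011·e^(−0.04·7.5))

2.0217 volumes


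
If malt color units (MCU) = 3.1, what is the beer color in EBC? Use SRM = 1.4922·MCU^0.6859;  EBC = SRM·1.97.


SRM = 1.4922·3.1^0.6859 = 3.2423
EBC = 3.2423·1.97

6.3873 EBC


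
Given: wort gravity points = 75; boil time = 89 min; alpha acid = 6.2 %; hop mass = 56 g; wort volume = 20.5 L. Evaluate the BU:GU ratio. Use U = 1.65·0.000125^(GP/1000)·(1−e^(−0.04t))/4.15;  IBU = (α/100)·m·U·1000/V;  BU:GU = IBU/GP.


U = 1.65·0.000125^(75/1000)·(1−e^(−0.04·89))/4.15 = 0.1969
IBU = (6.2/100)·56·0.1969·1000/20.5 = 33.3426
BU:GU = 33.3426/75

0.4446


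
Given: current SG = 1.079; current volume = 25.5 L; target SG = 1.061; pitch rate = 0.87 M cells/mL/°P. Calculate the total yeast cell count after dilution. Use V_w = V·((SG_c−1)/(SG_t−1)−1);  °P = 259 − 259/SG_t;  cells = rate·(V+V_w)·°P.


V_w = 25.5·((1.079−1)/(1.061−1)−1) = 7.5246
V_final = 25.5 + 7.5246 = 33.0246
°P = 259 − 259/1.061 = 14.8907
cells = 0.87·33.0246·14.8907

427.8297 billion cells


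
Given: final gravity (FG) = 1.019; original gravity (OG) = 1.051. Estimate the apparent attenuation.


AA = (OG − FG)/(OG − 1) · 100
AA = (1.051 − 1.019)/(1.051 − 1) · 100

62.7451 %


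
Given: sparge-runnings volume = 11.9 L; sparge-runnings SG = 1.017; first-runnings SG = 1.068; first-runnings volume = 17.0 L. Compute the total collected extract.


total = Σ (SG_i − 1)·1000·V_i
first = (1.068 − 1)·1000·17.0 = 1156.0000
sparge = (1.017 − 1)·1000·11.9 = 202.3000
total = 1156.0000 + 202.3000

1358.3000 gravity·L


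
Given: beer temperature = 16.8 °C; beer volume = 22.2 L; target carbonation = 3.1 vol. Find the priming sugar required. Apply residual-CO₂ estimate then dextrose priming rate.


residual = 14.695·(0.01821 + 0.09011·e^(−0.04·T));  sugar = (target − residual)·4.0·V
residual = 14.695·(0.01821 + 0.09011·e^(−0.04·16.8)) = 0.9438
sugar = (3.1 − 0.9438)·4.0·22.2

191.4679 g


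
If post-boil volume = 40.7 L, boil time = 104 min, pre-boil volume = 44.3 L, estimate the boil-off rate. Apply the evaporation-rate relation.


rate = (V_pre − V_post) / (t_min/60)
rate = (44.3 − 40.7) / (104/60)

2.0769 L/hr


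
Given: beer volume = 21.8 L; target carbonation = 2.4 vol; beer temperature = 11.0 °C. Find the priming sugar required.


residual = 14.695·(0.01821 + 0.09011·e^(−0.04·T));  sugar = (target − residual)·4.0·V
residual = 14.695·(0.01821 + 0.09011·e^(−0.04·11.0)) = 1.1204
sugar = (2.4 − 1.1204)·4.0·21.8

111.5805 g


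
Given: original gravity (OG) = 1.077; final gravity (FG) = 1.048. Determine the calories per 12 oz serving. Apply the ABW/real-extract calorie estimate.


ABW = (OG−FG)·131.25·0.79/FG;  °P = 259 − 259/SG (for OG→OE and FG→AE);  RE = 0.1808·OE + 0.8192·AE;  Cal = (6.9·ABW + 4·(RE−0.1))·FG·3.55
ABW = (1.077 − 1.048)·131.25·0.79/1.048 = 2.8692
OE = 259 − 259/1.077 = 18.5172 °P
AE = 259 − 259/1.048 = 11.8626 °P
RE = 0.1808·18.5172 + 0.8192·11.8626 = 13.0657 °P
Cal = (6.9·2.8692 + 4·(13.0657−0.1))·1.048·3.55

266.6059 kcal


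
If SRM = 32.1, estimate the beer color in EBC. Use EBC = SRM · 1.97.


EBC = 32.1 · 1.97

63.2370 EBC


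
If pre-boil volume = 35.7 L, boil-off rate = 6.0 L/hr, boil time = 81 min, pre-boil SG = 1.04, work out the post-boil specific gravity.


V_post = V_pre − rate·(t/60);  SG_post = 1 + (SG_pre−1)·V_pre/V_post
V_post = 35.7 − 6.0·(81/60) = 27.6000
SG_post = 1 + (1.04 − 1)·35.7/27.6000

1.0517


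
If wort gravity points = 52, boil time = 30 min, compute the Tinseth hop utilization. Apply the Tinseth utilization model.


U = 1.65·0.000125^(GP/1000) · (1 − e^(−0.04·t))/4.15
bigness = 1.65·0.000125^(52/1000) = 1.0340
boil_factor = (1 − e^(−0.04·30))/4.15 = 0.1684
U = 1.0340 · 0.1684

0.1741


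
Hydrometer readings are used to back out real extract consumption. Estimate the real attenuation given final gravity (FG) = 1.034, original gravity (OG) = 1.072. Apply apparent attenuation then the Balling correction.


AA = (OG−FG)/(OG−1)·100;  RA = AA·0.8192
AA = (1.072 − 1.034)/(1.072 − 1)·100 = 52.7778
RA = 52.7778·0.8192

43.2356 %


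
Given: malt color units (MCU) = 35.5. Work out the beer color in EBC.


SRM = 1.4922·MCU^0.6859;  EBC = SRM·1.97
SRM = 1.4922·35.5^0.6859 = 17.2635
EBC = 17.2635·1.97

34.0091 EBC


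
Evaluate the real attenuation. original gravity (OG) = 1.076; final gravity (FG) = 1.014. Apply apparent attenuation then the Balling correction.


AA = (OG−FG)/(OG−1)·100;  RA = AA·0.8192
AA = (1.076 − 1.014)/(1.076 − 1)·100 = 81.5789
RA = 81.5789·0.8192

66.8295 %


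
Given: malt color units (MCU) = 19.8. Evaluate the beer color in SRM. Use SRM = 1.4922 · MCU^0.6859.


SRM = 1.4922 · 19.8^0.6859

11.5667 SRM


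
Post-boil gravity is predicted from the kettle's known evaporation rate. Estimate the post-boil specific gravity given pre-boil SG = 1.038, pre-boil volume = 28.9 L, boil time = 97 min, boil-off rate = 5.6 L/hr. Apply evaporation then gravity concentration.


V_post = V_pre − rate·(t/60);  SG_post = 1 + (SG_pre−1)·V_pre/V_post
V_post = 28.9 − 5.6·(97/60) = 19.8467
SG_post = 1 + (1.038 − 1)·28.9/19.8467

1.0553


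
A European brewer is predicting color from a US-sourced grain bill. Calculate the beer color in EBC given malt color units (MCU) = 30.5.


SRM = 1.4922·MCU^0.6859;  EBC = SRM·1.97
SRM = 1.4922·30.5^0.6859 = 15.5564
EBC = 15.5564·1.97

30.6461 EBC


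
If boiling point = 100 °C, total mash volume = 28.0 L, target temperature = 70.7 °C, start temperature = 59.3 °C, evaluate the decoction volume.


V_dec = V_total·(T_target − T_start)/(T_boil − T_start)
V_dec = 28.0·(70.7 − 59.3)/(100 − 59.3)

7.8428 L


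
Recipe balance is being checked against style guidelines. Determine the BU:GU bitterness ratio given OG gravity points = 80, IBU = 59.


BU:GU = IBU / OG_points
BU:GU = 59 / 80

0.7375


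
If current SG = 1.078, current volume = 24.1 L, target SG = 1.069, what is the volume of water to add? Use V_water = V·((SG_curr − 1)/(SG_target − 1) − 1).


V_water = 24.1·((1.078 − 1)/(1.069 − 1) − 1)

3.1435 L


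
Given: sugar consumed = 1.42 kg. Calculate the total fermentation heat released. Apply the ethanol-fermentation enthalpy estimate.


Q = m_sugar · 590 kJ/kg
Q = 1.42 · 590

837.8000 kJ


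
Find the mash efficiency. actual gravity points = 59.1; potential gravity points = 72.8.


efficiency = actual / potential × 100
efficiency = 59.1 / 72.8 × 100

81.1813 %


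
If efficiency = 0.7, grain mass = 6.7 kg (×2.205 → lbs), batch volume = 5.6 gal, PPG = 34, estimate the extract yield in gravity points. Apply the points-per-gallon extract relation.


points = lbs × PPG × eff / vol
lbs = 6.7 × 2.205 = 14.7735
points = 14.7735 × 34 × 0.7 / 5.6

62.7874 points


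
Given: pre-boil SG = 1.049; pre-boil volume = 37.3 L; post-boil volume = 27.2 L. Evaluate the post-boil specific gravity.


SG_post = 1 + (SG_pre − 1)·V_pre/V_post
pts_pre = (1.049 − 1)·1000 = 49.0000
pts_post = 49.0000·37.3/27.2 = 67.1949
SG_post = 1 + 67.1949/1000

1.0672


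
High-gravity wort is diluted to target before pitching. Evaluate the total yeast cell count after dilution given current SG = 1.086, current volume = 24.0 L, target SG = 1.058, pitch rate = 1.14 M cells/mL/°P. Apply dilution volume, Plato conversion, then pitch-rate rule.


V_w = V·((SG_c−1)/(SG_t−1)−1);  °P = 259 − 259/SG_t;  cells = rate·(V+V_w)·°P
V_w = 24.0·((1.086−1)/(1.058−1)−1) = 11.5862
V_final = 24.0 + 11.5862 = 35.5862
°P = 259 − 259/1.058 = 14.1985
cells = 1.14·35.5862·14.1985

576.0082 billion cells


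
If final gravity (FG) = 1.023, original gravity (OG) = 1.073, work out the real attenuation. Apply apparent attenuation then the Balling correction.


AA = (OG−FG)/(OG−1)·100;  RA = AA·0.8192
AA = (1.073 − 1.023)/(1.073 − 1)·100 = 68.4932
RA = 68.4932·0.8192

56.1096 %


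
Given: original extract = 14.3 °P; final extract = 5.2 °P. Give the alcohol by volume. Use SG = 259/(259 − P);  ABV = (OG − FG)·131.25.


OG = 259/(259 − 14.3) = 1.0584
FG = 259/(259 − 5.2) = 1.0205
ABV = (1.0584 − 1.0205)·131.25

4.9810 % ABV


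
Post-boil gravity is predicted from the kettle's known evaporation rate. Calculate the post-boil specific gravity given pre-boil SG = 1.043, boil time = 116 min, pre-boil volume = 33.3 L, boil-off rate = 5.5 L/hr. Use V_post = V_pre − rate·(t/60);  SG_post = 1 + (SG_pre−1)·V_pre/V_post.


V_post = 33.3 − 5.5·(116/60) = 22.6667
SG_post = 1 + (1.043 − 1)·33.3/22.6667

1.0632


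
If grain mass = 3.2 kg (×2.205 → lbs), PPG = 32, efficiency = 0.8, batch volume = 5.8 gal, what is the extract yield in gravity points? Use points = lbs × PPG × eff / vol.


lbs = 3.2 × 2.205 = 7.0560
points = 7.0560 × 32 × 0.8 / 5.8

31.1437 points


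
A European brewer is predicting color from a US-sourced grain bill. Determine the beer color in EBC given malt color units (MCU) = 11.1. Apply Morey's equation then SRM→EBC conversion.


SRM = 1.4922·MCU^0.6859;  EBC = SRM·1.97
SRM = 1.4922·11.1^0.6859 = 7.7770
EBC = 7.7770·1.97

15.3208 EBC


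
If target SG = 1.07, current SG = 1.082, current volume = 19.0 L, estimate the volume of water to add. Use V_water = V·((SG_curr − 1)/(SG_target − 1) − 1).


V_water = 19.0·((1.082 − 1)/(1.07 − 1) − 1)

3.2571 L


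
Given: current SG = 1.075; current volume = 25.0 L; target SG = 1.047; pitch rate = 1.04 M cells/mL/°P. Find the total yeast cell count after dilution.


V_w = V·((SG_c−1)/(SG_t−1)−1);  °P = 259 − 259/SG_t;  cells = rate·(V+V_w)·°P
V_w = 25.0·((1.075−1)/(1.047−1)−1) = 14.8936
V_final = 25.0 + 14.8936 = 39.8936
°P = 259 − 259/1.047 = 11.6266
cells = 1.04·39.8936·11.6266

482.3782 billion cells


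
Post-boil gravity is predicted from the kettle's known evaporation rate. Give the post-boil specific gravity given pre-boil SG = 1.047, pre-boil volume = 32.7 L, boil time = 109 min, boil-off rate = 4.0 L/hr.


V_post = V_pre − rate·(t/60);  SG_post = 1 + (SG_pre−1)·V_pre/V_post
V_post = 32.7 − 4.0·(109/60) = 25.4333
SG_post = 1 + (1.047 − 1)·32.7/25.4333

1.0604


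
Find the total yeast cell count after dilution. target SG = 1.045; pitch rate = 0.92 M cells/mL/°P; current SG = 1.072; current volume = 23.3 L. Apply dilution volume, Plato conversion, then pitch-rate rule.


V_w = V·((SG_c−1)/(SG_t−1)−1);  °P = 259 − 259/SG_t;  cells = rate·(V+V_w)·°P
V_w = 23.3·((1.072−1)/(1.045−1)−1) = 13.9800
V_final = 23.3 + 13.9800 = 37.2800
°P = 259 − 259/1.045 = 11.1531
cells = 0.92·37.2800·11.1531

382.5249 billion cells


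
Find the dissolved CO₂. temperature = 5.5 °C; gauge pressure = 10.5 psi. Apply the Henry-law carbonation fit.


vols = (P + 14.695)·(0.01821 + 0.09011·e^(−0.04·T))
vols = (10.5 + 14.695)·(0.01821 + 0.09011·e^(−0.04·5.5))

2.2808 volumes


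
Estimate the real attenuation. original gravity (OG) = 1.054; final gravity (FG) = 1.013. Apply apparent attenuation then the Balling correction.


AA = (OG−FG)/(OG−1)·100;  RA = AA·0.8192
AA = (1.054 − 1.013)/(1.054 − 1)·100 = 75.9259
RA = 75.9259·0.8192

62.1985 %


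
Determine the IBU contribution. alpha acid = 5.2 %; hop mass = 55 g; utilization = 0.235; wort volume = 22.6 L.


IBU = (α/100)·mass·U·1000 / V
IBU = (5.2/100)·55·0.235·1000 / 22.6

29.7389 IBU


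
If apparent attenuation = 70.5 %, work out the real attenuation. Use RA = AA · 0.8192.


RA = 70.5 · 0.8192

57.7536 %


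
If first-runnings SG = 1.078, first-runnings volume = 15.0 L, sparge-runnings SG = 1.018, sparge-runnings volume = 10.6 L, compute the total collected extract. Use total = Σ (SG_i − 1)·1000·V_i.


first = (1.078 − 1)·1000·15.0 = 1170.0000
sparge = (1.018 − 1)·1000·10.6 = 190.8000
total = 1170.0000 + 190.8000

1360.8000 gravity·L


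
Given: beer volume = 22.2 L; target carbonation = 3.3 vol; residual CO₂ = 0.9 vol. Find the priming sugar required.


sugar = (target − residual)·4.0·V
sugar = (3.3 − 0.9)·4.0·22.2

213.1200 g


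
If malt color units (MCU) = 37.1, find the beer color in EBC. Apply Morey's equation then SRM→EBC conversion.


SRM = 1.4922·MCU^0.6859;  EBC = SRM·1.97
SRM = 1.4922·37.1^0.6859 = 17.7935
EBC = 17.7935·1.97

35.0531 EBC


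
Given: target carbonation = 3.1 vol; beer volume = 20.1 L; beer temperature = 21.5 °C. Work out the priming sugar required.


residual = 14.695·(0.01821 + 0.09011·e^(−0.04·T));  sugar = (target − residual)·4.0·V
residual = 14.695·(0.01821 + 0.09011·e^(−0.04·21.5)) = 0.8279
sugar = (3.1 − 0.8279)·4.0·20.1

182.6742 g


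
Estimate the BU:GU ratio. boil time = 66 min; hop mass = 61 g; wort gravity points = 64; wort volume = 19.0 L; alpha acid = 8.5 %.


U = 1.65·0.000125^(GP/1000)·(1−e^(−0.04t))/4.15;  IBU = (α/100)·m·U·1000/V;  BU:GU = IBU/GP
U = 1.65·0.000125^(64/1000)·(1−e^(−0.04·66))/4.15 = 0.2077
IBU = (8.5/100)·61·0.2077·1000/19.0 = 56.6866
BU:GU = 56.6866/64

0.8857


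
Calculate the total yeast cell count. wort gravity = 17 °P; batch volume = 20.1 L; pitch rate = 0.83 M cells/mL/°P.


cells (billions) = rate · V_L · °P
cells = 0.83 · 20.1 · 17

283.6110 billion cells


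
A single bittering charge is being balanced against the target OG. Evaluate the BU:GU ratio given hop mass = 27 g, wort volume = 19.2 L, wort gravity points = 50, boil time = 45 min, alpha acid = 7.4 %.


U = 1.65·0.000125^(GP/1000)·(1−e^(−0.04t))/4.15;  IBU = (α/100)·m·U·1000/V;  BU:GU = IBU/GP
U = 1.65·0.000125^(50/1000)·(1−e^(−0.04·45))/4.15 = 0.2117
IBU = (7.4/100)·27·0.2117·1000/19.2 = 22.0347
BU:GU = 22.0347/50

0.4407


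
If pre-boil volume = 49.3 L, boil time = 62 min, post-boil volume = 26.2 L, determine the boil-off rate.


rate = (V_pre − V_post) / (t_min/60)
rate = (49.3 − 26.2) / (62/60)

22.3548 L/hr


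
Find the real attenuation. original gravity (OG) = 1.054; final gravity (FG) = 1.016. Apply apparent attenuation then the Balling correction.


AA = (OG−FG)/(OG−1)·100;  RA = AA·0.8192
AA = (1.054 − 1.016)/(1.054 − 1)·100 = 70.3704
RA = 70.3704·0.8192

57.6474 %


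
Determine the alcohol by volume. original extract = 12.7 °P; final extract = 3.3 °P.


SG = 259/(259 − P);  ABV = (OG − FG)·131.25
OG = 259/(259 − 12.7) = 1.0516
FG = 259/(259 − 3.3) = 1.0129
ABV = (1.0516 − 1.0129)·131.25

5.0738 % ABV


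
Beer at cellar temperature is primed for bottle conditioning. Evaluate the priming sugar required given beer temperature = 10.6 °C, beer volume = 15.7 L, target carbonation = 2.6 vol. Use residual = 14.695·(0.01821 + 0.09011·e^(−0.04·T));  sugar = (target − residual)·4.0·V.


residual = 14.695·(0.01821 + 0.09011·e^(−0.04·10.6)) = 1.1342
sugar = (2.6 − 1.1342)·4.0·15.7

92.0546 g


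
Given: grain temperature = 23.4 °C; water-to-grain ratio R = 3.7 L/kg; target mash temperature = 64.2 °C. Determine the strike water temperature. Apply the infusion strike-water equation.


T_strike = (0.41/R)·(T_mash − T_grain) + T_mash
T_strike = (0.41/3.7)·(64.2 − 23.4) + 64.2

68.7211 °C


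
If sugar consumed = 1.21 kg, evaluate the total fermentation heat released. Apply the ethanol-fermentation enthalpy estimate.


Q = m_sugar · 590 kJ/kg
Q = 1.21 · 590

713.9000 kJ


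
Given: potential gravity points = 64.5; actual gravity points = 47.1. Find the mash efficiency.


efficiency = actual / potential × 100
efficiency = 47.1 / 64.5 × 100

73.0233 %


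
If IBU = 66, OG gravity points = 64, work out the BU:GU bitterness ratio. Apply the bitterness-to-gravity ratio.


BU:GU = IBU / OG_points
BU:GU = 66 / 64

1.0312


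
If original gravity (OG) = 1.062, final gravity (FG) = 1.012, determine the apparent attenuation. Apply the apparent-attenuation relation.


AA = (OG − FG)/(OG − 1) · 100
AA = (1.062 − 1.012)/(1.062 − 1) · 100

80.6452 %


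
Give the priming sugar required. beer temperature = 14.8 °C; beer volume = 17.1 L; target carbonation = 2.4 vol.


residual = 14.695·(0.01821 + 0.09011·e^(−0.04·T));  sugar = (target − residual)·4.0·V
residual = 14.695·(0.01821 + 0.09011·e^(−0.04·14.8)) = 1.0002
sugar = (2.4 − 1.0002)·4.0·17.1

95.7497 g


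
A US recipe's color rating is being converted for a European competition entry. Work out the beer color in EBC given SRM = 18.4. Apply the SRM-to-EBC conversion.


EBC = SRM · 1.97
EBC = 18.4 · 1.97

36.2480 EBC


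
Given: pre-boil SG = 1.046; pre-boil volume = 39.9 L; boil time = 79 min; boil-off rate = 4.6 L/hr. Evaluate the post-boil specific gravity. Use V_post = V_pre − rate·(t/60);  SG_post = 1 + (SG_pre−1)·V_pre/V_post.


V_post = 39.9 − 4.6·(79/60) = 33.8433
SG_post = 1 + (1.046 − 1)·39.9/33.8433

1.0542


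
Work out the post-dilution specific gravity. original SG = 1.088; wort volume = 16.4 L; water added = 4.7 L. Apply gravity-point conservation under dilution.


SG_new = 1 + (SG_old − 1)·V_old/(V_old + V_water)
pts = (1.088 − 1)·1000·16.4/(16.4 + 4.7) = 68.3981
SG_new = 1 + 68.3981/1000

1.0684


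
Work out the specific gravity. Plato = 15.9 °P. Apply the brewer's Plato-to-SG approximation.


SG = 259/(259 − P)
SG = 259/(259 − 15.9)

1.0654


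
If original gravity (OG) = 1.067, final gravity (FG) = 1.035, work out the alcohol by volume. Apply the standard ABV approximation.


ABV = (OG − FG) · 131.25
ABV = (1.067 − 1.035) · 131.25

4.2000 % ABV


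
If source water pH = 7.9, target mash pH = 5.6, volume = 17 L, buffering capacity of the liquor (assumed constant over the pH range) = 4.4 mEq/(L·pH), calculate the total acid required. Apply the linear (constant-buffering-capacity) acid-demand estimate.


acid = buffering capacity · (pH_source − pH_target) · V
acid = 4.4 · (7.9 − 5.6) · 17

172.0400 mEq


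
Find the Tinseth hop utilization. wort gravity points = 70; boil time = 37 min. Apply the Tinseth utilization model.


U = 1.65·0.000125^(GP/1000) · (1 − e^(−0.04·t))/4.15
bigness = 1.65·0.000125^(70/1000) = 0.8796
boil_factor = (1 − e^(−0.04·37))/4.15 = 0.1861
U = 0.8796 · 0.1861

0.1637


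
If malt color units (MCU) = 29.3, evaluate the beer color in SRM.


SRM = 1.4922 · MCU^0.6859
SRM = 1.4922 · 29.3^0.6859

15.1339 SRM


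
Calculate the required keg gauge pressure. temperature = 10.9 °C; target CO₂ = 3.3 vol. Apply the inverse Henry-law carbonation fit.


psi = vols/(0.01821 + 0.09011·e^(−0.04·T)) − 14.695
psi = 3.3/(0.01821 + 0.09011·e^(−0.04·10.9)) − 14.695

28.4554 psi


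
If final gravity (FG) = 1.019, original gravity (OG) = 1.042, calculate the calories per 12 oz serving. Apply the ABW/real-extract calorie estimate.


ABW = (OG−FG)·131.25·0.79/FG;  °P = 259 − 259/SG (for OG→OE and FG→AE);  RE = 0.1808·OE + 0.8192·AE;  Cal = (6.9·ABW + 4·(RE−0.1))·FG·3.55
ABW = (1.042 − 1.019)·131.25·0.79/1.019 = 2.3403
OE = 259 − 259/1.042 = 10.4395 °P
AE = 259 − 259/1.019 = 4.8292 °P
RE = 0.1808·10.4395 + 0.8192·4.8292 = 5.8436 °P
Cal = (6.9·2.3403 + 4·(5.8436−0.1))·1.019·3.55

141.5245 kcal


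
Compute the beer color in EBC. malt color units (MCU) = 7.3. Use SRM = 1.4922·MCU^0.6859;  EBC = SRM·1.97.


SRM = 1.4922·7.3^0.6859 = 5.8342
EBC = 5.8342·1.97

11.4933 EBC


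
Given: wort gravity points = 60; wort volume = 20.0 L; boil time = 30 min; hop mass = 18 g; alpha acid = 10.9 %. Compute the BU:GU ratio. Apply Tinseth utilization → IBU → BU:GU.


U = 1.65·0.000125^(GP/1000)·(1−e^(−0.04t))/4.15;  IBU = (α/100)·m·U·1000/V;  BU:GU = IBU/GP
U = 1.65·0.000125^(60/1000)·(1−e^(−0.04·30))/4.15 = 0.1620
IBU = (10.9/100)·18·0.1620·1000/20.0 = 15.8956
BU:GU = 15.8956/60

0.2649


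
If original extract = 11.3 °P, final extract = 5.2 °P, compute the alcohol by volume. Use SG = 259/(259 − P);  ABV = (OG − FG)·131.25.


OG = 259/(259 − 11.3) = 1.0456
FG = 259/(259 − 5.2) = 1.0205
ABV = (1.0456 − 1.0205)·131.25

3.2985 % ABV


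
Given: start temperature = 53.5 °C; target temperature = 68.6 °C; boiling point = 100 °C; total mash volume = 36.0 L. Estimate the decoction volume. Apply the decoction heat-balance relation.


V_dec = V_total·(T_target − T_start)/(T_boil − T_start)
V_dec = 36.0·(68.6 − 53.5)/(100 − 53.5)

11.6903 L


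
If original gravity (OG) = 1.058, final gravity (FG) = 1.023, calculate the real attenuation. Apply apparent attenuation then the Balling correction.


AA = (OG−FG)/(OG−1)·100;  RA = AA·0.8192
AA = (1.058 − 1.023)/(1.058 − 1)·100 = 60.3448
RA = 60.3448·0.8192

49.4345 %


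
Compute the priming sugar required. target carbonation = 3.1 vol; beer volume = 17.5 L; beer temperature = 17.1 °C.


residual = 14.695·(0.01821 + 0.09011·e^(−0.04·T));  sugar = (target − residual)·4.0·V
residual = 14.695·(0.01821 + 0.09011·e^(−0.04·17.1)) = 0.9358
sugar = (3.1 − 0.9358)·4.0·17.5

151.4966 g


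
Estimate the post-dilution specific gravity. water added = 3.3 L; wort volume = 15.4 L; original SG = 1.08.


SG_new = 1 + (SG_old − 1)·V_old/(V_old + V_water)
pts = (1.08 − 1)·1000·15.4/(15.4 + 3.3) = 65.8824
SG_new = 1 + 65.8824/1000

1.0659


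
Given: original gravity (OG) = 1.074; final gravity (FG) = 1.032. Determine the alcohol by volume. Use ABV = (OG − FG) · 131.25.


ABV = (1.074 − 1.032) · 131.25

5.5125 % ABV


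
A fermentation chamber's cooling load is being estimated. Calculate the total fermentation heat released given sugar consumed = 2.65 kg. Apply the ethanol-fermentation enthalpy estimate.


Q = m_sugar · 590 kJ/kg
Q = 2.65 · 590

1563.5000 kJ


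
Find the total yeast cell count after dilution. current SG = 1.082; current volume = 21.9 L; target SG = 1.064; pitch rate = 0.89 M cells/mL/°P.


V_w = V·((SG_c−1)/(SG_t−1)−1);  °P = 259 − 259/SG_t;  cells = rate·(V+V_w)·°P
V_w = 21.9·((1.082−1)/(1.064−1)−1) = 6.1594
V_final = 21.9 + 6.1594 = 28.0594
°P = 259 − 259/1.064 = 15.5789
cells = 0.89·28.0594·15.5789

389.0506 billion cells


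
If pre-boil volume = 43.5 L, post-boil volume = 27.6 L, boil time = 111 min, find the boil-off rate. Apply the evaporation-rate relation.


rate = (V_pre − V_post) / (t_min/60)
rate = (43.5 − 27.6) / (111/60)

8.5946 L/hr


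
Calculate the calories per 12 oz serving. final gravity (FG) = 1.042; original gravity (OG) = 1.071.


ABW = (OG−FG)·131.25·0.79/FG;  °P = 259 − 259/SG (for OG→OE and FG→AE);  RE = 0.1808·OE + 0.8192·AE;  Cal = (6.9·ABW + 4·(RE−0.1))·FG·3.55
ABW = (1.071 − 1.042)·131.25·0.79/1.042 = 2.8857
OE = 259 − 259/1.071 = 17.1699 °P
AE = 259 − 259/1.042 = 10.4395 °P
RE = 0.1808·17.1699 + 0.8192·10.4395 = 11.6564 °P
Cal = (6.9·2.8857 + 4·(11.6564−0.1))·1.042·3.55

244.6480 kcal


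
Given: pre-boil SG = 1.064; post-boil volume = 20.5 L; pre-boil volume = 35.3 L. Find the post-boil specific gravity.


SG_post = 1 + (SG_pre − 1)·V_pre/V_post
pts_pre = (1.064 − 1)·1000 = 64.0000
pts_post = 64.0000·35.3/20.5 = 110.2049
SG_post = 1 + 110.2049/1000

1.1102


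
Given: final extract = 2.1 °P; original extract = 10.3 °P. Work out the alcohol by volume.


SG = 259/(259 − P);  ABV = (OG − FG)·131.25
OG = 259/(259 − 10.3) = 1.0414
FG = 259/(259 − 2.1) = 1.0082
ABV = (1.0414 − 1.0082)·131.25

4.3629 % ABV


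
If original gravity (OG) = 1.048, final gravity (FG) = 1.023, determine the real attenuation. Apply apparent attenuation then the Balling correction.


AA = (OG−FG)/(OG−1)·100;  RA = AA·0.8192
AA = (1.048 − 1.023)/(1.048 − 1)·100 = 52.0833
RA = 52.0833·0.8192

42.6667 %


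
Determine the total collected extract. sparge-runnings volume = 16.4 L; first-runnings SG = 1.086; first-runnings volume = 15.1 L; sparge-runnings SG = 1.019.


total = Σ (SG_i − 1)·1000·V_i
first = (1.086 − 1)·1000·15.1 = 1298.6000
sparge = (1.019 − 1)·1000·16.4 = 311.6000
total = 1298.6000 + 311.6000

1610.2000 gravity·L


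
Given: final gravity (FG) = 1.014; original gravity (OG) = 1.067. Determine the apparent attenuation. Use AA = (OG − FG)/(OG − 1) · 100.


AA = (1.067 − 1.014)/(1.067 − 1) · 100

79.1045 %


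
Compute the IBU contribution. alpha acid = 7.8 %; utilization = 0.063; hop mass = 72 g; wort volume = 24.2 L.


IBU = (α/100)·mass·U·1000 / V
IBU = (7.8/100)·72·0.063·1000 / 24.2

14.6202 IBU


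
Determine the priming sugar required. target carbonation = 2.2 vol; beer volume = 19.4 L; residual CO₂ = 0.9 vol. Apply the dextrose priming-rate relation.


sugar = (target − residual)·4.0·V
sugar = (2.2 − 0.9)·4.0·19.4

100.8800 g


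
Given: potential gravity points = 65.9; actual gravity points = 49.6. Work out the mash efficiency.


efficiency = actual / potential × 100
efficiency = 49.6 / 65.9 × 100

75.2656 %


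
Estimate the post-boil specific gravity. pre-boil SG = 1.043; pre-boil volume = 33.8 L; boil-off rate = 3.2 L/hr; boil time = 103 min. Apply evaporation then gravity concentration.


V_post = V_pre − rate·(t/60);  SG_post = 1 + (SG_pre−1)·V_pre/V_post
V_post = 33.8 − 3.2·(103/60) = 28.3067
SG_post = 1 + (1.043 − 1)·33.8/28.3067

1.0513


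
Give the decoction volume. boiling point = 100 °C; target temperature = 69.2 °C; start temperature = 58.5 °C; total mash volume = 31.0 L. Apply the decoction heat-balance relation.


V_dec = V_total·(T_target − T_start)/(T_boil − T_start)
V_dec = 31.0·(69.2 − 58.5)/(100 − 58.5)

7.9928 L


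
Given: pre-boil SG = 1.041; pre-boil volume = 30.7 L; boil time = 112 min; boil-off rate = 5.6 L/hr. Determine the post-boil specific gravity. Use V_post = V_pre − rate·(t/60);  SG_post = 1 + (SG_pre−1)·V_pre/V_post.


V_post = 30.7 − 5.6·(112/60) = 20.2467
SG_post = 1 + (1.041 − 1)·30.7/20.2467

1.0622


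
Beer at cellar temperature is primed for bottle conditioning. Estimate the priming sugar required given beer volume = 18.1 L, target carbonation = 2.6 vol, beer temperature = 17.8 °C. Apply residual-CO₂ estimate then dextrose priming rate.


residual = 14.695·(0.01821 + 0.09011·e^(−0.04·T));  sugar = (target − residual)·4.0·V
residual = 14.695·(0.01821 + 0.09011·e^(−0.04·17.8)) = 0.9173
sugar = (2.6 − 0.9173)·4.0·18.1

121.8265 g


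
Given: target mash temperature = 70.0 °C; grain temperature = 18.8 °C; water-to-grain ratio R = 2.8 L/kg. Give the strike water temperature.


T_strike = (0.41/R)·(T_mash − T_grain) + T_mash
T_strike = (0.41/2.8)·(70.0 − 18.8) + 70.0

77.4971 °C


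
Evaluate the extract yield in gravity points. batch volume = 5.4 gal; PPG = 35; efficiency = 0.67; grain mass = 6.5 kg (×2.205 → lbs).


points = lbs × PPG × eff / vol
lbs = 6.5 × 2.205 = 14.3325
points = 14.3325 × 35 × 0.67 / 5.4

62.2402 points


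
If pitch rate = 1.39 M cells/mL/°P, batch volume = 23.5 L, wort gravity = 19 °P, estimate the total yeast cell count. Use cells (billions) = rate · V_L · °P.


cells = 1.39 · 23.5 · 19

620.6350 billion cells


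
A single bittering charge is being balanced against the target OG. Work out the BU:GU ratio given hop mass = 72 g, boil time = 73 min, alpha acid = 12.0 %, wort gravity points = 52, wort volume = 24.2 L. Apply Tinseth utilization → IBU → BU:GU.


U = 1.65·0.000125^(GP/1000)·(1−e^(−0.04t))/4.15;  IBU = (α/100)·m·U·1000/V;  BU:GU = IBU/GP
U = 1.65·0.000125^(52/1000)·(1−e^(−0.04·73))/4.15 = 0.2357
IBU = (12.0/100)·72·0.2357·1000/24.2 = 84.1579
BU:GU = 84.1579/52

1.6184


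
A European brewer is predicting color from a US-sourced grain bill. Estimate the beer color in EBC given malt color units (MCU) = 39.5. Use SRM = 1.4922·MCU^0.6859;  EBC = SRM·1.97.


SRM = 1.4922·39.5^0.6859 = 18.5752
EBC = 18.5752·1.97

36.5931 EBC


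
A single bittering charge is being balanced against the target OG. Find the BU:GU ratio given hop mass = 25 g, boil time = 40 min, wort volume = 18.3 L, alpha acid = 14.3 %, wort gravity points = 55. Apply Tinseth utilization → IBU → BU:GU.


U = 1.65·0.000125^(GP/1000)·(1−e^(−0.04t))/4.15;  IBU = (α/100)·m·U·1000/V;  BU:GU = IBU/GP
U = 1.65·0.000125^(55/1000)·(1−e^(−0.04·40))/4.15 = 0.1936
IBU = (14.3/100)·25·0.1936·1000/18.3 = 37.8138
BU:GU = 37.8138/55

0.6875


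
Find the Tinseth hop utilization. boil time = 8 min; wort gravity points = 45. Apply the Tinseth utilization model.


U = 1.65·0.000125^(GP/1000) · (1 − e^(−0.04·t))/4.15
bigness = 1.65·0.000125^(45/1000) = 1.1011
boil_factor = (1 − e^(−0.04·8))/4.15 = 0.0660
U = 1.1011 · 0.0660

0.0727


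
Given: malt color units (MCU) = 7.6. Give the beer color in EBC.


SRM = 1.4922·MCU^0.6859;  EBC = SRM·1.97
SRM = 1.4922·7.6^0.6859 = 5.9976
EBC = 5.9976·1.97

11.8153 EBC


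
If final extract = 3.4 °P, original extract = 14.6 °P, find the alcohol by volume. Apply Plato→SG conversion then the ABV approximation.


SG = 259/(259 − P);  ABV = (OG − FG)·131.25
OG = 259/(259 − 14.6) = 1.0597
FG = 259/(259 − 3.4) = 1.0133
ABV = (1.0597 − 1.0133)·131.25

6.0947 % ABV


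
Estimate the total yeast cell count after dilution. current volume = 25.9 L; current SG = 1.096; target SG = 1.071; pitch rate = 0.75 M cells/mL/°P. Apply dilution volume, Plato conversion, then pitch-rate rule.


V_w = V·((SG_c−1)/(SG_t−1)−1);  °P = 259 − 259/SG_t;  cells = rate·(V+V_w)·°P
V_w = 25.9·((1.096−1)/(1.071−1)−1) = 9.1197
V_final = 25.9 + 9.1197 = 35.0197
°P = 259 − 259/1.071 = 17.1699
cells = 0.75·35.0197·17.1699

450.9647 billion cells


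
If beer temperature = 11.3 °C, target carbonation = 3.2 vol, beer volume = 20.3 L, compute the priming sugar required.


residual = 14.695·(0.01821 + 0.09011·e^(−0.04·T));  sugar = (target − residual)·4.0·V
residual = 14.695·(0.01821 + 0.09011·e^(−0.04·11.3)) = 1.1102
sugar = (3.2 − 1.1102)·4.0·20.3

169.6889 g


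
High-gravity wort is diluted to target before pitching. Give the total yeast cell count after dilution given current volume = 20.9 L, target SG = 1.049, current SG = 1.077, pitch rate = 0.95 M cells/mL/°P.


V_w = V·((SG_c−1)/(SG_t−1)−1);  °P = 259 − 259/SG_t;  cells = rate·(V+V_w)·°P
V_w = 20.9·((1.077−1)/(1.049−1)−1) = 11.9429
V_final = 20.9 + 11.9429 = 32.8429
°P = 259 − 259/1.049 = 12.0982
cells = 0.95·32.8429·12.0982

377.4721 billion cells


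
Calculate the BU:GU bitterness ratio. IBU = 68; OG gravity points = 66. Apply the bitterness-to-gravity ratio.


BU:GU = IBU / OG_points
BU:GU = 68 / 66

1.0303


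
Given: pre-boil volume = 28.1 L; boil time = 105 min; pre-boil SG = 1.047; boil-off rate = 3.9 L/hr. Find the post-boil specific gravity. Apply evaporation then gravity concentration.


V_post = V_pre − rate·(t/60);  SG_post = 1 + (SG_pre−1)·V_pre/V_post
V_post = 28.1 − 3.9·(105/60) = 21.2750
SG_post = 1 + (1.047 − 1)·28.1/21.2750

1.0621


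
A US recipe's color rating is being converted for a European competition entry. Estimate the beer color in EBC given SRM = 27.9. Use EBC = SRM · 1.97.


EBC = 27.9 · 1.97

54.9630 EBC


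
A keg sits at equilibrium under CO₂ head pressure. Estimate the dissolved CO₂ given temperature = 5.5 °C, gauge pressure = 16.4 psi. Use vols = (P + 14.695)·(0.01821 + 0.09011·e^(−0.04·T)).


vols = (16.4 + 14.695)·(0.01821 + 0.09011·e^(−0.04·5.5))

2.8149 volumes


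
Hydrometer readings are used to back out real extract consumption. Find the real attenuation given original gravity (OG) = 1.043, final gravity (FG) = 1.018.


AA = (OG−FG)/(OG−1)·100;  RA = AA·0.8192
AA = (1.043 − 1.018)/(1.043 − 1)·100 = 58.1395
RA = 58.1395·0.8192

47.6279 %


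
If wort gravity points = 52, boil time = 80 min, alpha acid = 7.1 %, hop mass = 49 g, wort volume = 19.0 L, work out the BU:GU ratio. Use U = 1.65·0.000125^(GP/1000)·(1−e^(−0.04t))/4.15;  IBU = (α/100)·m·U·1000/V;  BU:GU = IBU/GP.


U = 1.65·0.000125^(52/1000)·(1−e^(−0.04·80))/4.15 = 0.2390
IBU = (7.1/100)·49·0.2390·1000/19.0 = 43.7625
BU:GU = 43.7625/52

0.8416


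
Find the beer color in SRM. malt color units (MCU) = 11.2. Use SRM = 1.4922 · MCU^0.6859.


SRM = 1.4922 · 11.2^0.6859

7.8250 SRM
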